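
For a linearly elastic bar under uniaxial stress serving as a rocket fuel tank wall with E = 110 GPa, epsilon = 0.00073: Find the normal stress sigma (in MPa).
Model: a linearly elastic bar under uniaxial stress, so sigma = E·epsilon.
Convert to SI units:
  E = 110 GPa = 1.1 × 10¹¹ Pa
Substitute:
  sigma = (1.1 × 10¹¹) × 0.00073
  sigma = 8.03 × 10⁷ Pa
Convert: sigma = 8.03 × 10⁷ Pa = 80.3 MPa
Final answer: sigma = 80.3 MPa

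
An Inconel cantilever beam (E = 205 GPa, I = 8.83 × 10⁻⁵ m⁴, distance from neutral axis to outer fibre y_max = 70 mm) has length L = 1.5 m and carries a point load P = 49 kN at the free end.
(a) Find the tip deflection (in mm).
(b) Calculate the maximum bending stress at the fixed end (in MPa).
(a) Tip deflection of a cantilever with an end point load: δ = P·L^3 / (3·E·I). Convert P = 49 kN = 49000 N, E = 205 GPa = 2.05 × 10¹¹ Pa.
  δ = (49000 × 1.5^3) / (3 × (2.05 × 10¹¹) × (8.83 × 10⁻⁵)) = 0.003045 m = 3.045 mm
(b) Maximum bending moment at the fixed end: M = P·L = 49000 × 1.5 = 73500 N·m. Convert y_max = 70 mm = 0.07 m.
  σ = M·y_max / I = (73500 × 0.07) / (8.83 × 10⁻⁵) = 5.827 × 10⁷ Pa = 58.27 MPa
Final answer: (a) δ = 3.045 mm, (b) σ = 58.27 MPa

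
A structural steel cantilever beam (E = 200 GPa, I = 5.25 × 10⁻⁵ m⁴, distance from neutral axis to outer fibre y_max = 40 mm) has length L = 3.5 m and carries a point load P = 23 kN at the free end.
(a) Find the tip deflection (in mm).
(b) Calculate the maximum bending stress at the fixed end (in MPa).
(a) Tip deflection of a cantilever with an end point load: δ = P·L^3 / (3·E·I). Convert P = 23 kN = 23000 N, E = 200 GPa = 2 × 10¹¹ Pa.
  δ = (23000 × 3.5^3) / (3 × (2 × 10¹¹) × (5.25 × 10⁻⁵)) = 0.03131 m = 31.31 mm
(b) Maximum bending moment at the fixed end: M = P·L = 23000 × 3.5 = 80500 N·m. Convert y_max = 40 mm = 0.04 m.
  σ = M·y_max / I = (80500 × 0.04) / (5.25 × 10⁻⁵) = 6.133 × 10⁷ Pa = 61.33 MPa
Final answer: (a) δ = 31.31 mm, (b) σ = 61.33 MPa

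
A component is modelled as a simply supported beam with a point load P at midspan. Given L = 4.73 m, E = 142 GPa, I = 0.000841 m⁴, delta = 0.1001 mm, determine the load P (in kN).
Model: a simply supported beam with a point load P at midspan, so delta = (P·L^3) / (48·E·I).
Solve for P: P = (48·delta·E·I) / L^3.
Convert to SI units:
  E = 142 GPa = 1.42 × 10¹¹ Pa
  delta = 0.1001 mm = 0.0001001 m
Substitute:
  P = (48 × 0.0001001 × (1.42 × 10¹¹) × 0.000841) / 4.73^3
  P = 5422 N
Convert: P = 5422 N = 5.422 kN
Final answer: P = 5.422 kN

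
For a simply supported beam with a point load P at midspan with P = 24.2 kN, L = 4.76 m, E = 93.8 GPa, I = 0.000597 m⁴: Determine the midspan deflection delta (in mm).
Model: a simply supported beam with a point load P at midspan, so delta = (P·L^3) / (48·E·I).
Convert to SI units:
  P = 24.2 kN = 24200 N
  E = 93.8 GPa = 9.38 × 10¹⁰ Pa
Substitute:
  delta = (24200 × 4.76^3) / (48 × (9.38 × 10¹⁰) × 0.000597)
  delta = 0.000971 m
Convert: delta = 0.000971 m = 0.971 mm
Final answer: delta = 0.971 mm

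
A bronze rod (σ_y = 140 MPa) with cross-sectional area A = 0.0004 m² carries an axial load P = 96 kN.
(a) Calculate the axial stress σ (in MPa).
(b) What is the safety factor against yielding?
(a) Axial stress σ = P/A. Convert P = 96 kN = 96000 N.
  σ = 96000 / 0.0004 = 2.4 × 10⁸ Pa = 240 MPa
(b) Safety factor SF = σ_y/σ = 140 / 240 = 0.5833
Final answer: (a) σ = 240 MPa, (b) SF = 0.5833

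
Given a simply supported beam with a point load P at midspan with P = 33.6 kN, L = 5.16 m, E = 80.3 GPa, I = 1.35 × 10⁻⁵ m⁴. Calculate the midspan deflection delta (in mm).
Model: a simply supported beam with a point load P at midspan, so delta = (P·L^3) / (48·E·I).
Convert to SI units:
  P = 33.6 kN = 33600 N
  E = 80.3 GPa = 8.03 × 10¹⁰ Pa
Substitute:
  delta = (33600 × 5.16^3) / (48 × (8.03 × 10¹⁰) × (1.35 × 10⁻⁵))
  delta = 0.08872 m
Convert: delta = 0.08872 m = 88.72 mm
Final answer: delta = 88.72 mm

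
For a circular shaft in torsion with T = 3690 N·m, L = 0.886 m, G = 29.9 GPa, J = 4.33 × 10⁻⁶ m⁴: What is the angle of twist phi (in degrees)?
Model: a circular shaft in torsion, so phi = (T·L) / (G·J).
Convert to SI units:
  G = 29.9 GPa = 2.99 × 10¹⁰ Pa
Substitute:
  phi = (3690 × 0.886) / ((2.99 × 10¹⁰) × (4.33 × 10⁻⁶))
  phi = 0.02525 rad
Convert to degrees: phi = 0.02525 × 180/π = 1.447°
Final answer: phi = 1.447°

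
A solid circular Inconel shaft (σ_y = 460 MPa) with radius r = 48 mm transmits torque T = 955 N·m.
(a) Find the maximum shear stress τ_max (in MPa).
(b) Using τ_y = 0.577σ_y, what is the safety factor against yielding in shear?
(a) For a solid circular shaft, τ_max = T·r/J with J = π·r^4/2, i.e. τ_max = 2·T / (π·r^3). Convert r = 48 mm = 0.048 m.
  τ_max = (2 × 955) / (π × 0.048^3) = 5.497 × 10⁶ Pa = 5.497 MPa
(b) τ_y = 0.577 × 460 = 265.42 MPa
  SF = τ_y/τ_max = 265.42 / 5.497 = 48.28
Final answer: (a) τ_max = 5.497 MPa, (b) SF = 48.28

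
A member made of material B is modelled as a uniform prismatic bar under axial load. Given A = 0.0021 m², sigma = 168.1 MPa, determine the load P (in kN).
Model: a uniform prismatic bar under axial load, so sigma = P / A.
Solve for P: P = sigma·A.
Convert to SI units:
  sigma = 168.1 MPa = 1.681 × 10⁸ Pa
Substitute:
  P = (1.681 × 10⁸) × 0.0021
  P = 353000 N
Convert: P = 353000 N = 353 kN
Final answer: P = 353 kN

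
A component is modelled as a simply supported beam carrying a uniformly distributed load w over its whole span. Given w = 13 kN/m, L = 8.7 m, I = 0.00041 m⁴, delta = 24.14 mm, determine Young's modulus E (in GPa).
Model: a simply supported beam carrying a uniformly distributed load w over its whole span, so delta = (5·w·L^4) / (384·E·I).
Solve for E: E = (5·w·L^4) / (384·delta·I).
Convert to SI units:
  w = 13 kN/m = 13000 N/m
  delta = 24.14 mm = 0.02414 m
Substitute:
  E = (5 × 13000 × 8.7^4) / (384 × 0.02414 × 0.00041)
  E = 9.798 × 10¹⁰ Pa
Convert: E = 9.798 × 10¹⁰ Pa = 97.98 GPa
Final answer: E = 97.98 GPa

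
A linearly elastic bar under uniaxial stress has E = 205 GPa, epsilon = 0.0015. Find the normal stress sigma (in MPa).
Model: a linearly elastic bar under uniaxial stress, so sigma = E·epsilon.
Convert to SI units:
  E = 205 GPa = 2.05 × 10¹¹ Pa
Substitute:
  sigma = (2.05 × 10¹¹) × 0.0015
  sigma = 3.075 × 10⁸ Pa
Convert: sigma = 3.075 × 10⁸ Pa = 307.5 MPa
Final answer: sigma = 307.5 MPa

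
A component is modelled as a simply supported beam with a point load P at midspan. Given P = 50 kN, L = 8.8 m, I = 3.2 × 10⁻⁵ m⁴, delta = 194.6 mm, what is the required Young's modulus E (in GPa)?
Model: a simply supported beam with a point load P at midspan, so delta = (P·L^3) / (48·E·I).
Solve for E: E = (P·L^3) / (48·delta·I).
Convert to SI units:
  P = 50 kN = 50000 N
  delta = 194.6 mm = 0.1946 m
Substitute:
  E = (50000 × 8.8^3) / (48 × 0.1946 × (3.2 × 10⁻⁵))
  E = 1.14 × 10¹¹ Pa
Convert: E = 1.14 × 10¹¹ Pa = 114 GPa
Final answer: E = 114 GPa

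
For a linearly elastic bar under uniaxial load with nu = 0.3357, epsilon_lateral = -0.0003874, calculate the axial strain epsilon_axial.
Model: a linearly elastic bar under uniaxial load, so epsilon_lateral = -nu·epsilon_axial.
Solve for epsilon_axial: epsilon_axial = -epsilon_lateral / nu.
Substitute:
  epsilon_axial = -(-0.0003874) / 0.3357
  epsilon_axial = 0.001154
Final answer: epsilon_axial = 0.001154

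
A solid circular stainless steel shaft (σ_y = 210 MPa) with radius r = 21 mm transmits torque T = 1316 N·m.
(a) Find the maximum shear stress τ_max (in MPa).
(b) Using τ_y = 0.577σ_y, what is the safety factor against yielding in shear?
(a) For a solid circular shaft, τ_max = T·r/J with J = π·r^4/2, i.e. τ_max = 2·T / (π·r^3). Convert r = 21 mm = 0.021 m.
  τ_max = (2 × 1316) / (π × 0.021^3) = 9.046 × 10⁷ Pa = 90.46 MPa
(b) τ_y = 0.577 × 210 = 121.17 MPa
  SF = τ_y/τ_max = 121.17 / 90.46 = 1.339
Final answer: (a) τ_max = 90.46 MPa, (b) SF = 1.339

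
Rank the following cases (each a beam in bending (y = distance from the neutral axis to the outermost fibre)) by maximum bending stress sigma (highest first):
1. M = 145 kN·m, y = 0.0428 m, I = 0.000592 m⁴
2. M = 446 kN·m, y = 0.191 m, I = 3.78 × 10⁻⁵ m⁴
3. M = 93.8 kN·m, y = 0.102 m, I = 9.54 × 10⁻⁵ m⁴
Model: a beam in bending (y = distance from the neutral axis to the outermost fibre), so sigma = (M·y) / I (SI units).
  Case 1: sigma = (145000 × 0.0428) / 0.000592 = 1.048 × 10⁷ Pa = 10.48 MPa
  Case 2: sigma = (446000 × 0.191) / (3.78 × 10⁻⁵) = 2.254 × 10⁹ Pa = 2254 MPa
  Case 3: sigma = (93800 × 0.102) / (9.54 × 10⁻⁵) = 1.003 × 10⁸ Pa = 100.3 MPa
Ordering: 2254 MPa (case 2) > 100.3 MPa (case 3) > 10.48 MPa (case 1)
Final answer: 2, 3, 1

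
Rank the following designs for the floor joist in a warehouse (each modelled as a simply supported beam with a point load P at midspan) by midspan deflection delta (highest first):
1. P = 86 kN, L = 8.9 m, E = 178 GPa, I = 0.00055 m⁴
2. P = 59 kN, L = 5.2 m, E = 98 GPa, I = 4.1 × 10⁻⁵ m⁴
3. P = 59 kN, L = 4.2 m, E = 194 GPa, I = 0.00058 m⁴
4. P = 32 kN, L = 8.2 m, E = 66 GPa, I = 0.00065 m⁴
Model: a simply supported beam with a point load P at midspan, so delta = (P·L^3) / (48·E·I) (SI units).
  Case 1: delta = (86000 × 8.9^3) / (48 × (1.78 × 10¹¹) × 0.00055) = 0.0129 m = 12.9 mm
  Case 2: delta = (59000 × 5.2^3) / (48 × (9.8 × 10¹⁰) × (4.1 × 10⁻⁵)) = 0.04301 m = 43.01 mm
  Case 3: delta = (59000 × 4.2^3) / (48 × (1.94 × 10¹¹) × 0.00058) = 0.0008093 m = 0.8093 mm
  Case 4: delta = (32000 × 8.2^3) / (48 × (6.6 × 10¹⁰) × 0.00065) = 0.008568 m = 8.568 mm
Ordering: 43.01 mm (case 2) > 12.9 mm (case 1) > 8.568 mm (case 4) > 0.8093 mm (case 3)
Final answer: 2, 1, 4, 3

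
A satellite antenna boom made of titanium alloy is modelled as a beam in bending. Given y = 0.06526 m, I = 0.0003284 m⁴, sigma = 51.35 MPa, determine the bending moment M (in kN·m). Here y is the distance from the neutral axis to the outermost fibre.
Model: a beam in bending, so sigma = (M·y) / I.
Solve for M: M = (sigma·I) / y.
Convert to SI units:
  sigma = 51.35 MPa = 5.135 × 10⁷ Pa
Substitute:
  M = ((5.135 × 10⁷) × 0.0003284) / 0.06526
  M = 258400 N·m
Convert: M = 258400 N·m = 258.4 kN·m
Final answer: M = 258.4 kN·m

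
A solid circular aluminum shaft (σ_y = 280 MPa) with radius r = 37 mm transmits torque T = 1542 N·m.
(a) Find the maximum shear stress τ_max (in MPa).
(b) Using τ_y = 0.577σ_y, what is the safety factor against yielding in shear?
(a) For a solid circular shaft, τ_max = T·r/J with J = π·r^4/2, i.e. τ_max = 2·T / (π·r^3). Convert r = 37 mm = 0.037 m.
  τ_max = (2 × 1542) / (π × 0.037^3) = 1.938 × 10⁷ Pa = 19.38 MPa
(b) τ_y = 0.577 × 280 = 161.56 MPa
  SF = τ_y/τ_max = 161.56 / 19.38 = 8.336
Final answer: (a) τ_max = 19.38 MPa, (b) SF = 8.336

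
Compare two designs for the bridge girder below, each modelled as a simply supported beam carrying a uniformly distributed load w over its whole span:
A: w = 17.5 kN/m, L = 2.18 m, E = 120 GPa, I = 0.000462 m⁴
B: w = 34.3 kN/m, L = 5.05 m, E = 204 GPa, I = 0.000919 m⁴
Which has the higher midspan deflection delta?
Model: a simply supported beam carrying a uniformly distributed load w over its whole span, so delta = (5·w·L^4) / (384·E·I) (SI units).
  A: delta = (5 × 17500 × 2.18^4) / (384 × (1.2 × 10¹¹) × 0.000462) = 9.283 × 10⁻⁵ m = 0.09283 mm
  B: delta = (5 × 34300 × 5.05^4) / (384 × (2.04 × 10¹¹) × 0.000919) = 0.001549 m = 1.549 mm
1.549 mm > 0.09283 mm, so B is larger.
Final answer: B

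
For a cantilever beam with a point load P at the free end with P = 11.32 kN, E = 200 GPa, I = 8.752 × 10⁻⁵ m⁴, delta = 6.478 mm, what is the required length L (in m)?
Model: a cantilever beam with a point load P at the free end, so delta = (P·L^3) / (3·E·I).
Solve for L: L = ((3·delta·E·I) / P)^(1/3).
Convert to SI units:
  P = 11.32 kN = 11320 N
  E = 200 GPa = 2 × 10¹¹ Pa
  delta = 6.478 mm = 0.006478 m
Substitute:
  L = ((3 × 0.006478 × (2 × 10¹¹) × (8.752 × 10⁻⁵)) / 11320)^(1/3)
  L = 3.109 m
Final answer: L = 3.109 m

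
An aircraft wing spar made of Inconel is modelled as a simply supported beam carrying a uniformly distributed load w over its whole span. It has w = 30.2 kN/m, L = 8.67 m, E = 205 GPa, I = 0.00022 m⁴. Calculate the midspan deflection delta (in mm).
Model: a simply supported beam carrying a uniformly distributed load w over its whole span, so delta = (5·w·L^4) / (384·E·I).
Convert to SI units:
  w = 30.2 kN/m = 30200 N/m
  E = 205 GPa = 2.05 × 10¹¹ Pa
Substitute:
  delta = (5 × 30200 × 8.67^4) / (384 × (2.05 × 10¹¹) × 0.00022)
  delta = 0.04927 m
Convert: delta = 0.04927 m = 49.27 mm
Final answer: delta = 49.27 mm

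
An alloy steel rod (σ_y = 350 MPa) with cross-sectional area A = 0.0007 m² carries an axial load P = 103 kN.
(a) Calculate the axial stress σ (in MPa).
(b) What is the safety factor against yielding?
(a) Axial stress σ = P/A. Convert P = 103 kN = 103000 N.
  σ = 103000 / 0.0007 = 1.471 × 10⁸ Pa = 147.1 MPa
(b) Safety factor SF = σ_y/σ = 350 / 147.1 = 2.379
Final answer: (a) σ = 147.1 MPa, (b) SF = 2.379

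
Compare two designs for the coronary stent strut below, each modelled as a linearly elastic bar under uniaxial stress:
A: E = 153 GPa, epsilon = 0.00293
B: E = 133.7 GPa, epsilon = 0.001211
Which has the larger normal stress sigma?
Model: a linearly elastic bar under uniaxial stress, so sigma = E·epsilon (SI units).
  A: sigma = (1.53 × 10¹¹) × 0.00293 = 4.483 × 10⁸ Pa = 448.3 MPa
  B: sigma = (1.337 × 10¹¹) × 0.001211 = 1.619 × 10⁸ Pa = 161.9 MPa
448.3 MPa > 161.9 MPa, so A is larger.
Final answer: A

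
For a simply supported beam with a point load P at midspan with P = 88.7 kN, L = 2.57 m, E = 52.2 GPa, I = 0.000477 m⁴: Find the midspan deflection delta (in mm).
Model: a simply supported beam with a point load P at midspan, so delta = (P·L^3) / (48·E·I).
Convert to SI units:
  P = 88.7 kN = 88700 N
  E = 52.2 GPa = 5.22 × 10¹⁰ Pa
Substitute:
  delta = (88700 × 2.57^3) / (48 × (5.22 × 10¹⁰) × 0.000477)
  delta = 0.00126 m
Convert: delta = 0.00126 m = 1.26 mm
Final answer: delta = 1.26 mm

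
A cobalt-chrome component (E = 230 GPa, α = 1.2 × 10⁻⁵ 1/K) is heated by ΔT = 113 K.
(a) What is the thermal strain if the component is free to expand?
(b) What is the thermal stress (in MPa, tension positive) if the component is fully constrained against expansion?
(a) Free thermal strain ε_th = α·ΔT = (1.2 × 10⁻⁵) × 113 = 0.001356
(b) Fully constrained, the expansion is suppressed, so σ = -E·α·ΔT. Convert E = 230 GPa = 2.3 × 10¹¹ Pa.
  σ = -(2.3 × 10¹¹) × (1.2 × 10⁻⁵) × 113 = -3.119 × 10⁸ Pa = -311.9 MPa (compressive)
Final answer: (a) ε_th = 0.001356, (b) σ = -311.9 MPa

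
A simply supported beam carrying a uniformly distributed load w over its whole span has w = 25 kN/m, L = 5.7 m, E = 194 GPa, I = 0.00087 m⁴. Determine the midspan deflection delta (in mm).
Model: a simply supported beam carrying a uniformly distributed load w over its whole span, so delta = (5·w·L^4) / (384·E·I).
Convert to SI units:
  w = 25 kN/m = 25000 N/m
  E = 194 GPa = 1.94 × 10¹¹ Pa
Substitute:
  delta = (5 × 25000 × 5.7^4) / (384 × (1.94 × 10¹¹) × 0.00087)
  delta = 0.002036 m
Convert: delta = 0.002036 m = 2.036 mm
Final answer: delta = 2.036 mm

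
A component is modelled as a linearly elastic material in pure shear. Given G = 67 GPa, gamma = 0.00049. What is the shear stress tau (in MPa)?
Model: a linearly elastic material in pure shear, so tau = G·gamma.
Convert to SI units:
  G = 67 GPa = 6.7 × 10¹⁰ Pa
Substitute:
  tau = (6.7 × 10¹⁰) × 0.00049
  tau = 3.283 × 10⁷ Pa
Convert: tau = 3.283 × 10⁷ Pa = 32.83 MPa
Final answer: tau = 32.83 MPa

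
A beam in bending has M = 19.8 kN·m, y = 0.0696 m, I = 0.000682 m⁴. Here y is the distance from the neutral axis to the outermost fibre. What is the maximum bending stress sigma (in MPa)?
Model: a beam in bending, so sigma = (M·y) / I.
Convert to SI units:
  M = 19.8 kN·m = 19800 N·m
Substitute:
  sigma = (19800 × 0.0696) / 0.000682
  sigma = 2.021 × 10⁶ Pa
Convert: sigma = 2.021 × 10⁶ Pa = 2.021 MPa
Final answer: sigma = 2.021 MPa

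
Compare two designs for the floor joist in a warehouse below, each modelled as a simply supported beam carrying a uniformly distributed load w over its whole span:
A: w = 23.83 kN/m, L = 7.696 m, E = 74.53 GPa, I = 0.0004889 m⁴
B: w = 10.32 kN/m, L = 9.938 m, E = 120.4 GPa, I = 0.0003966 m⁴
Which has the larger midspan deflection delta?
Model: a simply supported beam carrying a uniformly distributed load w over its whole span, so delta = (5·w·L^4) / (384·E·I) (SI units).
  A: delta = (5 × 23830 × 7.696^4) / (384 × (7.453 × 10¹⁰) × 0.0004889) = 0.02987 m = 29.87 mm
  B: delta = (5 × 10320 × 9.938^4) / (384 × (1.204 × 10¹¹) × 0.0003966) = 0.02745 m = 27.45 mm
29.87 mm > 27.45 mm, so A is larger.
Final answer: A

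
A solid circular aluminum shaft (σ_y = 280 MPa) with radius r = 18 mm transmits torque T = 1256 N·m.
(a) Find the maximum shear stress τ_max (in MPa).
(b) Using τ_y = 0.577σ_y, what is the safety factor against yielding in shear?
(a) For a solid circular shaft, τ_max = T·r/J with J = π·r^4/2, i.e. τ_max = 2·T / (π·r^3). Convert r = 18 mm = 0.018 m.
  τ_max = (2 × 1256) / (π × 0.018^3) = 1.371 × 10⁸ Pa = 137.1 MPa
(b) τ_y = 0.577 × 280 = 161.56 MPa
  SF = τ_y/τ_max = 161.56 / 137.1 = 1.178
Final answer: (a) τ_max = 137.1 MPa, (b) SF = 1.178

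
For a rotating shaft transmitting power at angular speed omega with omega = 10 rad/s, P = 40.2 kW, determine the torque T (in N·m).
Model: a rotating shaft transmitting power at angular speed omega, so P = T·omega.
Solve for T: T = P / omega.
Convert to SI units:
  P = 40.2 kW = 40200 W
Substitute:
  T = 40200 / 10
  T = 4020 N·m
Final answer: T = 4020 N·m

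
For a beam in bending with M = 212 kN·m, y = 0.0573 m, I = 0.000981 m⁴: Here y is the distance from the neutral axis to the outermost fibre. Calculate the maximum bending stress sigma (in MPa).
Model: a beam in bending, so sigma = (M·y) / I.
Convert to SI units:
  M = 212 kN·m = 212000 N·m
Substitute:
  sigma = (212000 × 0.0573) / 0.000981
  sigma = 1.238 × 10⁷ Pa
Convert: sigma = 1.238 × 10⁷ Pa = 12.38 MPa
Final answer: sigma = 12.38 MPa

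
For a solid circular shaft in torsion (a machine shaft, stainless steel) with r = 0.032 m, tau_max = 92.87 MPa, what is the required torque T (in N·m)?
Model: a solid circular shaft in torsion, so tau_max = (2·T) / (π·r^3).
Solve for T: T = (π·tau_max·r^3) / 2.
Convert to SI units:
  tau_max = 92.87 MPa = 9.287 × 10⁷ Pa
Substitute:
  T = (π × (9.287 × 10⁷) × 0.032^3) / 2
  T = 4780 N·m
Final answer: T = 4780 N·m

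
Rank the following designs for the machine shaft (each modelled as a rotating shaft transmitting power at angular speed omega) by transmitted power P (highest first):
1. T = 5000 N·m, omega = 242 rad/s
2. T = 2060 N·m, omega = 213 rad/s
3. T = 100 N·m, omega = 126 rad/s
Model: a rotating shaft transmitting power at angular speed omega, so P = T·omega (SI units).
  Case 1: P = 5000 × 242 = 1.21 × 10⁶ W = 1210 kW
  Case 2: P = 2060 × 213 = 438800 W = 438.8 kW
  Case 3: P = 100 × 126 = 12600 W = 12.6 kW
Ordering: 1210 kW (case 1) > 438.8 kW (case 2) > 12.6 kW (case 3)
Final answer: 1, 2, 3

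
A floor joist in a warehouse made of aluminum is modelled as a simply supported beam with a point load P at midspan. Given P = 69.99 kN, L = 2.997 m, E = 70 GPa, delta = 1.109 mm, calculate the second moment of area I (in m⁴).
Model: a simply supported beam with a point load P at midspan, so delta = (P·L^3) / (48·E·I).
Solve for I: I = (P·L^3) / (48·delta·E).
Convert to SI units:
  P = 69.99 kN = 69990 N
  E = 70 GPa = 7 × 10¹⁰ Pa
  delta = 1.109 mm = 0.001109 m
Substitute:
  I = (69990 × 2.997^3) / (48 × 0.001109 × (7 × 10¹⁰))
  I = 0.0005056 m⁴
Final answer: I = 0.0005056 m⁴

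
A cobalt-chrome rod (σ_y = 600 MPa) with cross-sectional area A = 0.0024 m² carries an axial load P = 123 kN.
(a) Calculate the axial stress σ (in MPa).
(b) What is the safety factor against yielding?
(a) Axial stress σ = P/A. Convert P = 123 kN = 123000 N.
  σ = 123000 / 0.0024 = 5.125 × 10⁷ Pa = 51.25 MPa
(b) Safety factor SF = σ_y/σ = 600 / 51.25 = 11.71
Final answer: (a) σ = 51.25 MPa, (b) SF = 11.71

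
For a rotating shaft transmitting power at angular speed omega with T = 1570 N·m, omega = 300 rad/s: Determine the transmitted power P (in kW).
Model: a rotating shaft transmitting power at angular speed omega, so P = T·omega.
Substitute:
  P = 1570 × 300
  P = 471000 W
Convert: P = 471000 W = 471 kW
Final answer: P = 471 kW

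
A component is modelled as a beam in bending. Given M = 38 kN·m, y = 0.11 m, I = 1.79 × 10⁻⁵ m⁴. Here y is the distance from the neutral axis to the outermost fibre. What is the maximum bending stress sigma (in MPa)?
Model: a beam in bending, so sigma = (M·y) / I.
Convert to SI units:
  M = 38 kN·m = 38000 N·m
Substitute:
  sigma = (38000 × 0.11) / (1.79 × 10⁻⁵)
  sigma = 2.335 × 10⁸ Pa
Convert: sigma = 2.335 × 10⁸ Pa = 233.5 MPa
Final answer: sigma = 233.5 MPa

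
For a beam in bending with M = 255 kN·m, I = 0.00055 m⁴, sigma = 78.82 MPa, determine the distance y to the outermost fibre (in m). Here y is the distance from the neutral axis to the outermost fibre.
Model: a beam in bending, so sigma = (M·y) / I.
Solve for y: y = (sigma·I) / M.
Convert to SI units:
  M = 255 kN·m = 255000 N·m
  sigma = 78.82 MPa = 7.882 × 10⁷ Pa
Substitute:
  y = ((7.882 × 10⁷) × 0.00055) / 255000
  y = 0.17 m
Final answer: y = 0.17 m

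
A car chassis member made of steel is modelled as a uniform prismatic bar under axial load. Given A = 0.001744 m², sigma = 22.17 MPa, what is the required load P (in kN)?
Model: a uniform prismatic bar under axial load, so sigma = P / A.
Solve for P: P = sigma·A.
Convert to SI units:
  sigma = 22.17 MPa = 2.217 × 10⁷ Pa
Substitute:
  P = (2.217 × 10⁷) × 0.001744
  P = 38660 N
Convert: P = 38660 N = 38.66 kN
Final answer: P = 38.66 kN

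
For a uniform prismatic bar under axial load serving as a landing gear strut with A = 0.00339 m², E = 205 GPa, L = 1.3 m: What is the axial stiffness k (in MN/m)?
Model: a uniform prismatic bar under axial load, so k = (A·E) / L.
Convert to SI units:
  E = 205 GPa = 2.05 × 10¹¹ Pa
Substitute:
  k = (0.00339 × (2.05 × 10¹¹)) / 1.3
  k = 5.346 × 10⁸ N/m
Convert: k = 5.346 × 10⁸ N/m = 534.6 MN/m
Final answer: k = 534.6 MN/m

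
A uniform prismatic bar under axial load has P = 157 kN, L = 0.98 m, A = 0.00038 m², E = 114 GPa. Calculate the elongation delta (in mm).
Model: a uniform prismatic bar under axial load, so delta = (P·L) / (A·E).
Convert to SI units:
  P = 157 kN = 157000 N
  E = 114 GPa = 1.14 × 10¹¹ Pa
Substitute:
  delta = (157000 × 0.98) / (0.00038 × (1.14 × 10¹¹))
  delta = 0.003552 m
Convert: delta = 0.003552 m = 3.552 mm
Final answer: delta = 3.552 mm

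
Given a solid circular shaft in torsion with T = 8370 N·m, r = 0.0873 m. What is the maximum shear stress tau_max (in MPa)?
Model: a solid circular shaft in torsion, so tau_max = (2·T) / (π·r^3).
Substitute:
  tau_max = (2 × 8370) / (π × 0.0873^3)
  tau_max = 8.009 × 10⁶ Pa
Convert: tau_max = 8.009 × 10⁶ Pa = 8.009 MPa
Final answer: tau_max = 8.009 MPa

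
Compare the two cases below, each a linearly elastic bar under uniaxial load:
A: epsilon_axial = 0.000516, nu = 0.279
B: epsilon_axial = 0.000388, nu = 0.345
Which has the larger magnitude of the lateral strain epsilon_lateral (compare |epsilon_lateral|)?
Model: a linearly elastic bar under uniaxial load, so epsilon_lateral = -nu·epsilon_axial (SI units).
  A: epsilon_lateral = -(0.279 × 0.000516) = -0.000144
  B: epsilon_lateral = -(0.345 × 0.000388) = -0.0001339
|epsilon_lateral|: A = 0.000144, B = 0.0001339, so A is larger in magnitude.
Final answer: A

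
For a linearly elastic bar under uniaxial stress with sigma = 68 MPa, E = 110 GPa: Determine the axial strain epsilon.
Model: a linearly elastic bar under uniaxial stress, so epsilon = sigma / E.
Convert to SI units:
  sigma = 68 MPa = 6.8 × 10⁷ Pa
  E = 110 GPa = 1.1 × 10¹¹ Pa
Substitute:
  epsilon = (6.8 × 10⁷) / (1.1 × 10¹¹)
  epsilon = 0.0006182
Final answer: epsilon = 0.0006182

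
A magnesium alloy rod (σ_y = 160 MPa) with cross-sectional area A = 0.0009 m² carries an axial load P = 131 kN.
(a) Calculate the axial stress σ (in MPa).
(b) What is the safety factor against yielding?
(a) Axial stress σ = P/A. Convert P = 131 kN = 131000 N.
  σ = 131000 / 0.0009 = 1.456 × 10⁸ Pa = 145.6 MPa
(b) Safety factor SF = σ_y/σ = 160 / 145.6 = 1.099
Final answer: (a) σ = 145.6 MPa, (b) SF = 1.099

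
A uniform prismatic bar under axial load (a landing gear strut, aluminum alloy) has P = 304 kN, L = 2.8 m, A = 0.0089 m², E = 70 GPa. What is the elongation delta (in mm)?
Model: a uniform prismatic bar under axial load, so delta = (P·L) / (A·E).
Convert to SI units:
  P = 304 kN = 304000 N
  E = 70 GPa = 7 × 10¹⁰ Pa
Substitute:
  delta = (304000 × 2.8) / (0.0089 × (7 × 10¹⁰))
  delta = 0.001366 m
Convert: delta = 0.001366 m = 1.366 mm
Final answer: delta = 1.366 mm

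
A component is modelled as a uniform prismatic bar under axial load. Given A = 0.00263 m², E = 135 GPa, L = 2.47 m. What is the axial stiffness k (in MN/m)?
Model: a uniform prismatic bar under axial load, so k = (A·E) / L.
Convert to SI units:
  E = 135 GPa = 1.35 × 10¹¹ Pa
Substitute:
  k = (0.00263 × (1.35 × 10¹¹)) / 2.47
  k = 1.437 × 10⁸ N/m
Convert: k = 1.437 × 10⁸ N/m = 143.7 MN/m
Final answer: k = 143.7 MN/m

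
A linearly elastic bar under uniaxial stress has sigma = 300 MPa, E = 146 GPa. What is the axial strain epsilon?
Model: a linearly elastic bar under uniaxial stress, so epsilon = sigma / E.
Convert to SI units:
  sigma = 300 MPa = 3 × 10⁸ Pa
  E = 146 GPa = 1.46 × 10¹¹ Pa
Substitute:
  epsilon = (3 × 10⁸) / (1.46 × 10¹¹)
  epsilon = 0.002055
Final answer: epsilon = 0.002055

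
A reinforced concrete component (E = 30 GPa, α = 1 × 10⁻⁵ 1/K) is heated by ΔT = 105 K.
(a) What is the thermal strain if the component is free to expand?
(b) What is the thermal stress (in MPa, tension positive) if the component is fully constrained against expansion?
(a) Free thermal strain ε_th = α·ΔT = (1 × 10⁻⁵) × 105 = 0.00105
(b) Fully constrained, the expansion is suppressed, so σ = -E·α·ΔT. Convert E = 30 GPa = 3 × 10¹⁰ Pa.
  σ = -(3 × 10¹⁰) × (1 × 10⁻⁵) × 105 = -3.15 × 10⁷ Pa = -31.5 MPa (compressive)
Final answer: (a) ε_th = 0.00105, (b) σ = -31.5 MPa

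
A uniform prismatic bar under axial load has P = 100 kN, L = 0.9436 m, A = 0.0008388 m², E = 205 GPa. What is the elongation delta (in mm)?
Model: a uniform prismatic bar under axial load, so delta = (P·L) / (A·E).
Convert to SI units:
  P = 100 kN = 100000 N
  E = 205 GPa = 2.05 × 10¹¹ Pa
Substitute:
  delta = (100000 × 0.9436) / (0.0008388 × (2.05 × 10¹¹))
  delta = 0.0005488 m
Convert: delta = 0.0005488 m = 0.5488 mm
Final answer: delta = 0.5488 mm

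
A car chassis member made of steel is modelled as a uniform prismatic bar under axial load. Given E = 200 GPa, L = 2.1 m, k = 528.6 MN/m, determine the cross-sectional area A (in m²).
Model: a uniform prismatic bar under axial load, so k = (A·E) / L.
Solve for A: A = (k·L) / E.
Convert to SI units:
  E = 200 GPa = 2 × 10¹¹ Pa
  k = 528.6 MN/m = 5.286 × 10⁸ N/m
Substitute:
  A = ((5.286 × 10⁸) × 2.1) / (2 × 10¹¹)
  A = 0.00555 m²
Final answer: A = 0.00555 m²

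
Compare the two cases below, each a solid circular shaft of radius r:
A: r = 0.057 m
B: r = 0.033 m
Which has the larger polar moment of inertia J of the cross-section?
Model: a solid circular shaft of radius r, so J = (π·r^4) / 2 (SI units).
  A: J = (π × 0.057^4) / 2 = 1.658 × 10⁻⁵ m⁴
  B: J = (π × 0.033^4) / 2 = 1.863 × 10⁻⁶ m⁴
1.658 × 10⁻⁵ m⁴ > 1.863 × 10⁻⁶ m⁴, so A is larger.
Final answer: A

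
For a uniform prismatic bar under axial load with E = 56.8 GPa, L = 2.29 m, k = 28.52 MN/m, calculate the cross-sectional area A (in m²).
Model: a uniform prismatic bar under axial load, so k = (A·E) / L.
Solve for A: A = (k·L) / E.
Convert to SI units:
  E = 56.8 GPa = 5.68 × 10¹⁰ Pa
  k = 28.52 MN/m = 2.852 × 10⁷ N/m
Substitute:
  A = ((2.852 × 10⁷) × 2.29) / (5.68 × 10¹⁰)
  A = 0.00115 m²
Final answer: A = 0.00115 m²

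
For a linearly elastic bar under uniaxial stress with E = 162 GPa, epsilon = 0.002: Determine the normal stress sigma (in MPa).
Model: a linearly elastic bar under uniaxial stress, so sigma = E·epsilon.
Convert to SI units:
  E = 162 GPa = 1.62 × 10¹¹ Pa
Substitute:
  sigma = (1.62 × 10¹¹) × 0.002
  sigma = 3.24 × 10⁸ Pa
Convert: sigma = 3.24 × 10⁸ Pa = 324 MPa
Final answer: sigma = 324 MPa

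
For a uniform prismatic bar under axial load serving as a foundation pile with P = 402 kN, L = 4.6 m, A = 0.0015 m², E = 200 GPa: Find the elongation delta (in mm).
Model: a uniform prismatic bar under axial load, so delta = (P·L) / (A·E).
Convert to SI units:
  P = 402 kN = 402000 N
  E = 200 GPa = 2 × 10¹¹ Pa
Substitute:
  delta = (402000 × 4.6) / (0.0015 × (2 × 10¹¹))
  delta = 0.006164 m
Convert: delta = 0.006164 m = 6.164 mm
Final answer: delta = 6.164 mm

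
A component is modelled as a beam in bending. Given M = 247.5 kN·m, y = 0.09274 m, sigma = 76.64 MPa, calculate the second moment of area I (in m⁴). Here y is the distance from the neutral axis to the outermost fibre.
Model: a beam in bending, so sigma = (M·y) / I.
Solve for I: I = (M·y) / sigma.
Convert to SI units:
  M = 247.5 kN·m = 247500 N·m
  sigma = 76.64 MPa = 7.664 × 10⁷ Pa
Substitute:
  I = (247500 × 0.09274) / (7.664 × 10⁷)
  I = 0.0002995 m⁴
Final answer: I = 0.0002995 m⁴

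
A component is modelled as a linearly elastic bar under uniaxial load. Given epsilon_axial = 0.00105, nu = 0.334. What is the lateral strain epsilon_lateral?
Model: a linearly elastic bar under uniaxial load, so epsilon_lateral = -nu·epsilon_axial.
Substitute:
  epsilon_lateral = -(0.334 × 0.00105)
  epsilon_lateral = -0.0003507
Final answer: epsilon_lateral = -0.0003507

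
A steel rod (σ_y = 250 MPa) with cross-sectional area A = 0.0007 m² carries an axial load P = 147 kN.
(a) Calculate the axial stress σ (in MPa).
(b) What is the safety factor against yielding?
(a) Axial stress σ = P/A. Convert P = 147 kN = 147000 N.
  σ = 147000 / 0.0007 = 2.1 × 10⁸ Pa = 210 MPa
(b) Safety factor SF = σ_y/σ = 250 / 210 = 1.19
Final answer: (a) σ = 210 MPa, (b) SF = 1.19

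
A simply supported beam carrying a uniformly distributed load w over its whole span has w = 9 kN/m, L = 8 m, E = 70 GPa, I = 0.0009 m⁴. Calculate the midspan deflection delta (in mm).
Model: a simply supported beam carrying a uniformly distributed load w over its whole span, so delta = (5·w·L^4) / (384·E·I).
Convert to SI units:
  w = 9 kN/m = 9000 N/m
  E = 70 GPa = 7 × 10¹⁰ Pa
Substitute:
  delta = (5 × 9000 × 8^4) / (384 × (7 × 10¹⁰) × 0.0009)
  delta = 0.007619 m
Convert: delta = 0.007619 m = 7.619 mm
Final answer: delta = 7.619 mm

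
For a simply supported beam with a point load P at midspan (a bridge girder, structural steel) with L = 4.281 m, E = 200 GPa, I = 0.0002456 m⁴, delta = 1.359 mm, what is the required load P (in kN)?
Model: a simply supported beam with a point load P at midspan, so delta = (P·L^3) / (48·E·I).
Solve for P: P = (48·delta·E·I) / L^3.
Convert to SI units:
  E = 200 GPa = 2 × 10¹¹ Pa
  delta = 1.359 mm = 0.001359 m
Substitute:
  P = (48 × 0.001359 × (2 × 10¹¹) × 0.0002456) / 4.281^3
  P = 40840 N
Convert: P = 40840 N = 40.84 kN
Final answer: P = 40.84 kN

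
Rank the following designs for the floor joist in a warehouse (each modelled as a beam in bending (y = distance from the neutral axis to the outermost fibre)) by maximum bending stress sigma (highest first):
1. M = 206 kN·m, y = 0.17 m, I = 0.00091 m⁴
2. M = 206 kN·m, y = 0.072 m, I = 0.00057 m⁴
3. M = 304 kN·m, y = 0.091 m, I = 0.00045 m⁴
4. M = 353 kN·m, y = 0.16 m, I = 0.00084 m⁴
Model: a beam in bending (y = distance from the neutral axis to the outermost fibre), so sigma = (M·y) / I (SI units).
  Case 1: sigma = (206000 × 0.17) / 0.00091 = 3.848 × 10⁷ Pa = 38.48 MPa
  Case 2: sigma = (206000 × 0.072) / 0.00057 = 2.602 × 10⁷ Pa = 26.02 MPa
  Case 3: sigma = (304000 × 0.091) / 0.00045 = 6.148 × 10⁷ Pa = 61.48 MPa
  Case 4: sigma = (353000 × 0.16) / 0.00084 = 6.724 × 10⁷ Pa = 67.24 MPa
Ordering: 67.24 MPa (case 4) > 61.48 MPa (case 3) > 38.48 MPa (case 1) > 26.02 MPa (case 2)
Final answer: 4, 3, 1, 2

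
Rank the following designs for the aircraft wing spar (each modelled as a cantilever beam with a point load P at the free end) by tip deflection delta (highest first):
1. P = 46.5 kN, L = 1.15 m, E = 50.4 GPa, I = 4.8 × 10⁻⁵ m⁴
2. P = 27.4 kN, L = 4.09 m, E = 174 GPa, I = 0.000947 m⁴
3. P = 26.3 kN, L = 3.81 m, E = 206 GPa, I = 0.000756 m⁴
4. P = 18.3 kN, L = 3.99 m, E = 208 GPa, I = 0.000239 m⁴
Model: a cantilever beam with a point load P at the free end, so delta = (P·L^3) / (3·E·I) (SI units).
  Case 1: delta = (46500 × 1.15^3) / (3 × (5.04 × 10¹⁰) × (4.8 × 10⁻⁵)) = 0.009744 m = 9.744 mm
  Case 2: delta = (27400 × 4.09^3) / (3 × (1.74 × 10¹¹) × 0.000947) = 0.003792 m = 3.792 mm
  Case 3: delta = (26300 × 3.81^3) / (3 × (2.06 × 10¹¹) × 0.000756) = 0.003113 m = 3.113 mm
  Case 4: delta = (18300 × 3.99^3) / (3 × (2.08 × 10¹¹) × 0.000239) = 0.007794 m = 7.794 mm
Ordering: 9.744 mm (case 1) > 7.794 mm (case 4) > 3.792 mm (case 2) > 3.113 mm (case 3)
Final answer: 1, 4, 2, 3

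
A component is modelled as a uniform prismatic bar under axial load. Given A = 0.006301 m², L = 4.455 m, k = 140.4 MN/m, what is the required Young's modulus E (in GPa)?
Model: a uniform prismatic bar under axial load, so k = (A·E) / L.
Solve for E: E = (k·L) / A.
Convert to SI units:
  k = 140.4 MN/m = 1.404 × 10⁸ N/m
Substitute:
  E = ((1.404 × 10⁸) × 4.455) / 0.006301
  E = 9.927 × 10¹⁰ Pa
Convert: E = 9.927 × 10¹⁰ Pa = 99.27 GPa
Final answer: E = 99.27 GPa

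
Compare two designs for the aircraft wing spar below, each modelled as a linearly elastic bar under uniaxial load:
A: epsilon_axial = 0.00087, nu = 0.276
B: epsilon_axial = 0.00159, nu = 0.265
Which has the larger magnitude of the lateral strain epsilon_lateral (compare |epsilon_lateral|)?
Model: a linearly elastic bar under uniaxial load, so epsilon_lateral = -nu·epsilon_axial (SI units).
  A: epsilon_lateral = -(0.276 × 0.00087) = -0.0002401
  B: epsilon_lateral = -(0.265 × 0.00159) = -0.0004214
|epsilon_lateral|: A = 0.0002401, B = 0.0004214, so B is larger in magnitude.
Final answer: B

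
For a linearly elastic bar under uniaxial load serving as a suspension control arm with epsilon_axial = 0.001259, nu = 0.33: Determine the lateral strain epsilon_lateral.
Model: a linearly elastic bar under uniaxial load, so epsilon_lateral = -nu·epsilon_axial.
Substitute:
  epsilon_lateral = -(0.33 × 0.001259)
  epsilon_lateral = -0.0004155
Final answer: epsilon_lateral = -0.0004155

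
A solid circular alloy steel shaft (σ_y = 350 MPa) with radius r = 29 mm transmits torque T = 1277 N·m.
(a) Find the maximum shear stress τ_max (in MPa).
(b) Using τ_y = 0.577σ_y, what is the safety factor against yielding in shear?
(a) For a solid circular shaft, τ_max = T·r/J with J = π·r^4/2, i.e. τ_max = 2·T / (π·r^3). Convert r = 29 mm = 0.029 m.
  τ_max = (2 × 1277) / (π × 0.029^3) = 3.333 × 10⁷ Pa = 33.33 MPa
(b) τ_y = 0.577 × 350 = 201.95 MPa
  SF = τ_y/τ_max = 201.95 / 33.33 = 6.059
Final answer: (a) τ_max = 33.33 MPa, (b) SF = 6.059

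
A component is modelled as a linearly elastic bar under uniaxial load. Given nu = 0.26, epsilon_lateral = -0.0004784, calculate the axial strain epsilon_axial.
Model: a linearly elastic bar under uniaxial load, so epsilon_lateral = -nu·epsilon_axial.
Solve for epsilon_axial: epsilon_axial = -epsilon_lateral / nu.
Substitute:
  epsilon_axial = -(-0.0004784) / 0.26
  epsilon_axial = 0.00184
Final answer: epsilon_axial = 0.00184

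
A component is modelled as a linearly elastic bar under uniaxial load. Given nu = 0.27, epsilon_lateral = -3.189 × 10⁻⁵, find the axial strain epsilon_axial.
Model: a linearly elastic bar under uniaxial load, so epsilon_lateral = -nu·epsilon_axial.
Solve for epsilon_axial: epsilon_axial = -epsilon_lateral / nu.
Substitute:
  epsilon_axial = -(-3.189 × 10⁻⁵) / 0.27
  epsilon_axial = 0.0001181
Final answer: epsilon_axial = 0.0001181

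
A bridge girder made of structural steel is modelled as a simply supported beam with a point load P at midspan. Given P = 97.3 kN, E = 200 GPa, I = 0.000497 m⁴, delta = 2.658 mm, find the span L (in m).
Model: a simply supported beam with a point load P at midspan, so delta = (P·L^3) / (48·E·I).
Solve for L: L = ((48·delta·E·I) / P)^(1/3).
Convert to SI units:
  P = 97.3 kN = 97300 N
  E = 200 GPa = 2 × 10¹¹ Pa
  delta = 2.658 mm = 0.002658 m
Substitute:
  L = ((48 × 0.002658 × (2 × 10¹¹) × 0.000497) / 97300)^(1/3)
  L = 5.07 m
Final answer: L = 5.07 m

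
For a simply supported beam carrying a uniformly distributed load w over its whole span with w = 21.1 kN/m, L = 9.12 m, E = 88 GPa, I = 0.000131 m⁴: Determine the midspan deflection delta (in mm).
Model: a simply supported beam carrying a uniformly distributed load w over its whole span, so delta = (5·w·L^4) / (384·E·I).
Convert to SI units:
  w = 21.1 kN/m = 21100 N/m
  E = 88 GPa = 8.8 × 10¹⁰ Pa
Substitute:
  delta = (5 × 21100 × 9.12^4) / (384 × (8.8 × 10¹⁰) × 0.000131)
  delta = 0.1649 m
Convert: delta = 0.1649 m = 164.9 mm
Final answer: delta = 164.9 mm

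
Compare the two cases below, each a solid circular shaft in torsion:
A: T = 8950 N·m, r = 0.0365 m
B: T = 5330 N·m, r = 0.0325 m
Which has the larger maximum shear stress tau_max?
Model: a solid circular shaft in torsion, so tau_max = (2·T) / (π·r^3) (SI units).
  A: tau_max = (2 × 8950) / (π × 0.0365^3) = 1.172 × 10⁸ Pa = 117.2 MPa
  B: tau_max = (2 × 5330) / (π × 0.0325^3) = 9.885 × 10⁷ Pa = 98.85 MPa
117.2 MPa > 98.85 MPa, so A is larger.
Final answer: A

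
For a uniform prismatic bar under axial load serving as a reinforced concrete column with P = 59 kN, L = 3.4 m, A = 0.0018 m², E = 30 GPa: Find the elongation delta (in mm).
Model: a uniform prismatic bar under axial load, so delta = (P·L) / (A·E).
Convert to SI units:
  P = 59 kN = 59000 N
  E = 30 GPa = 3 × 10¹⁰ Pa
Substitute:
  delta = (59000 × 3.4) / (0.0018 × (3 × 10¹⁰))
  delta = 0.003715 m
Convert: delta = 0.003715 m = 3.715 mm
Final answer: delta = 3.715 mm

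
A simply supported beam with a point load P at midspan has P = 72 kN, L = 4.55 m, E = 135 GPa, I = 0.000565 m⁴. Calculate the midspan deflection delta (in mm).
Model: a simply supported beam with a point load P at midspan, so delta = (P·L^3) / (48·E·I).
Convert to SI units:
  P = 72 kN = 72000 N
  E = 135 GPa = 1.35 × 10¹¹ Pa
Substitute:
  delta = (72000 × 4.55^3) / (48 × (1.35 × 10¹¹) × 0.000565)
  delta = 0.001852 m
Convert: delta = 0.001852 m = 1.852 mm
Final answer: delta = 1.852 mm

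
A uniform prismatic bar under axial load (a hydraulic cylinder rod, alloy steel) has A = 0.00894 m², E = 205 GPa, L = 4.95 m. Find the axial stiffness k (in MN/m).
Model: a uniform prismatic bar under axial load, so k = (A·E) / L.
Convert to SI units:
  E = 205 GPa = 2.05 × 10¹¹ Pa
Substitute:
  k = (0.00894 × (2.05 × 10¹¹)) / 4.95
  k = 3.702 × 10⁸ N/m
Convert: k = 3.702 × 10⁸ N/m = 370.2 MN/m
Final answer: k = 370.2 MN/m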